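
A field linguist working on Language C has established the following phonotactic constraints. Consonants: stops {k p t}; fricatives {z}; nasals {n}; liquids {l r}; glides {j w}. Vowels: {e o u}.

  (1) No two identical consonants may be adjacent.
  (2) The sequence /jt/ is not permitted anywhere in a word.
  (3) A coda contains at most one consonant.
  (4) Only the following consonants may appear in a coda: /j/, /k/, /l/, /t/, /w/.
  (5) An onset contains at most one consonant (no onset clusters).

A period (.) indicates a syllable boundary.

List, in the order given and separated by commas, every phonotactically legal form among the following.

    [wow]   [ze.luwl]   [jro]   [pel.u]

[wow], [pel.u]

[wow] — σ1 onset /w/, coda /w/ ok → phonotactically legal
[ze.luwl] — violates constraint 3: syllable 2 coda /wl/ has 2 consonants (> 1) → phonotactically illegal
[jro] — violates constraint 5: syllable 1 onset /jr/ has 2 consonants (> 1) → phonotactically illegal
[pel.u] — σ1 onset /p/, coda /l/ ok; σ2 onset /∅/, coda /∅/ ok → phonotactically legal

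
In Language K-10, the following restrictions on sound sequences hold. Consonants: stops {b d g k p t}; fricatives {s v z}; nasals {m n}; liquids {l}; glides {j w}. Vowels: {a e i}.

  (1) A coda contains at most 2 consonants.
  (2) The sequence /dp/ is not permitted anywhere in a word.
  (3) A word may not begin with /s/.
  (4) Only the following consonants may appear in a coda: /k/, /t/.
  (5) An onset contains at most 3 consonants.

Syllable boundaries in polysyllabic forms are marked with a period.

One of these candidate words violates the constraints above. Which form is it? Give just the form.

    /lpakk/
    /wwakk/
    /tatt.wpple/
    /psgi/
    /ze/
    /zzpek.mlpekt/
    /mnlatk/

/lpakk/ — σ1 onset /lp/ (2C), coda /kk/ (2C) ok → phonotactically legal
/wwakk/ — σ1 onset /ww/ (2C), coda /kk/ (2C) ok → phonotactically legal
/tatt.wpple/ — violates constraint 5: syllable 2 onset /wppl/ has 4 consonants (> 3) → phonotactically illegal
/psgi/ — σ1 onset /psg/ (3C), coda /∅/ ok → phonotactically legal
/ze/ — σ1 onset /z/, coda /∅/ ok → phonotactically legal
/zzpek.mlpekt/ — σ1 onset /zzp/ (3C), coda /k/ ok; σ2 onset /mlp/ (3C), coda /kt/ (2C) ok → phonotactically legal
/mnlatk/ — σ1 onset /mnl/ (3C), coda /tk/ (2C) ok → phonotactically legal

/tatt.wpple/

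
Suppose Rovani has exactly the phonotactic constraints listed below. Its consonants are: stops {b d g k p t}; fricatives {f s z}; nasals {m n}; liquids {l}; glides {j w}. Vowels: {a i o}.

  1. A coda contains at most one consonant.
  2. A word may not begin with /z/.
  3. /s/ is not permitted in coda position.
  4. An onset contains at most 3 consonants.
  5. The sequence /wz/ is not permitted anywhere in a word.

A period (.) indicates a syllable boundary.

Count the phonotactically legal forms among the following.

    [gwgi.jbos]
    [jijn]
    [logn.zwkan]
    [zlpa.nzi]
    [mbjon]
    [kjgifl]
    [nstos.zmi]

[gwgi.jbos] — violates constraint 3: syllable 2 coda contains /s/ → phonotactically illegal
[jijn] — violates constraint 1: syllable 1 coda /jn/ has 2 consonants (> 1) → phonotactically illegal
[logn.zwkan] — violates constraint 1: syllable 1 coda /gn/ has 2 consonants (> 1) → phonotactically illegal
[zlpa.nzi] — violates constraint 2: word begins with /z/ → phonotactically illegal
[mbjon] — σ1 onset /mbj/ (3C), coda /n/ ok → phonotactically legal
[kjgifl] — violates constraint 1: syllable 1 coda /fl/ has 2 consonants (> 1) → phonotactically illegal
[nstos.zmi] — violates constraint 3: syllable 1 coda contains /s/ → phonotactically illegal
Phonotactically legal: [mbjon] → 1.

1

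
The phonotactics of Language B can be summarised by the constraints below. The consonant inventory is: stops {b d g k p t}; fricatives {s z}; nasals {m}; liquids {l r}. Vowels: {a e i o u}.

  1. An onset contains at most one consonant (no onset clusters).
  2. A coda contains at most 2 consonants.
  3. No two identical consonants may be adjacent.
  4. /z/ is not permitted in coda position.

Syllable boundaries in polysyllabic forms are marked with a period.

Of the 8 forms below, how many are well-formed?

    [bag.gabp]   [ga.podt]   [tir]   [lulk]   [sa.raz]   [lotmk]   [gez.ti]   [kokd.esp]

4

[bag.gabp] — violates constraint 3: adjacent identical consonants /gg/ → ill-formed
[ga.podt] — σ1 onset /g/, coda /∅/ ok; σ2 onset /p/, coda /dt/ (2C) ok → well-formed
[tir] — σ1 onset /t/, coda /r/ ok → well-formed
[lulk] — σ1 onset /l/, coda /lk/ (2C) ok → well-formed
[sa.raz] — violates constraint 4: syllable 2 coda contains /z/ → ill-formed
[lotmk] — violates constraint 2: syllable 1 coda /tmk/ has 3 consonants (> 2) → ill-formed
[gez.ti] — violates constraint 4: syllable 1 coda contains /z/ → ill-formed
[kokd.esp] — σ1 onset /k/, coda /kd/ (2C) ok; σ2 onset /∅/, coda /sp/ (2C) ok → well-formed
Well-formed: [ga.podt], [tir], [lulk], [kokd.esp] → 4.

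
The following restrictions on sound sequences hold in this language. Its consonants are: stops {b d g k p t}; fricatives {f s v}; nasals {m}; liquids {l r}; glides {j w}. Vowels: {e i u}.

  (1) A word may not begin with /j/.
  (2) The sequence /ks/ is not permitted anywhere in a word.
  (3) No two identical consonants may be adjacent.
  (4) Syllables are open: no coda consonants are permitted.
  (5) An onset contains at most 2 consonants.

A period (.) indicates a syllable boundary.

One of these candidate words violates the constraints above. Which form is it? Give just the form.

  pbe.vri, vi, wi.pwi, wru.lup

wru.lup

pbe.vri — σ1 onset /pb/ (2C), coda /∅/ ok; σ2 onset /vr/ (2C), coda /∅/ ok → well-formed
vi — σ1 onset /v/, coda /∅/ ok → well-formed
wi.pwi — σ1 onset /w/, coda /∅/ ok; σ2 onset /pw/ (2C), coda /∅/ ok → well-formed
wru.lup — violates constraint 4: syllable 2 coda /p/ has 1 consonant (> 0) → ill-formed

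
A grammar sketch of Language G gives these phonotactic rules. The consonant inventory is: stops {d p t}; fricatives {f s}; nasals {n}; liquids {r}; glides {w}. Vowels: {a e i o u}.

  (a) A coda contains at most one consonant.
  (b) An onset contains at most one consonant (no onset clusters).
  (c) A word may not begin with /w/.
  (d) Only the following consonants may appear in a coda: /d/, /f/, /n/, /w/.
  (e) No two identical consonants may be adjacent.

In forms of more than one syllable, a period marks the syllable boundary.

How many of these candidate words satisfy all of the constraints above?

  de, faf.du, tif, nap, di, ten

de — σ1 onset /d/, coda /∅/ ok → licit
faf.du — σ1 onset /f/, coda /f/ ok; σ2 onset /d/, coda /∅/ ok → licit
tif — σ1 onset /t/, coda /f/ ok → licit
nap — violates constraint (d): syllable 1 coda contains /p/, which is not a licensed coda consonant → illicit
di — σ1 onset /d/, coda /∅/ ok → licit
ten — σ1 onset /t/, coda /n/ ok → licit
Licit: de, faf.du, tif, di, ten → 5.

5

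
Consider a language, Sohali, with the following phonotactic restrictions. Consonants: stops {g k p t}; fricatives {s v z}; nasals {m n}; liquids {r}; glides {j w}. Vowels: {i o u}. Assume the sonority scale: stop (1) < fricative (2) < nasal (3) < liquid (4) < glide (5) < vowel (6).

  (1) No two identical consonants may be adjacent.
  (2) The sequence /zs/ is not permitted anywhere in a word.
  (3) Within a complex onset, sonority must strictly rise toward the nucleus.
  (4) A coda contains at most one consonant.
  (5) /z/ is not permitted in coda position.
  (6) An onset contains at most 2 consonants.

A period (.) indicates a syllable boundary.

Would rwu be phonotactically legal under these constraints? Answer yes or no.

yes

rwu — σ1 onset /rw/ (4→5 rises), coda /∅/ ok → phonotactically legal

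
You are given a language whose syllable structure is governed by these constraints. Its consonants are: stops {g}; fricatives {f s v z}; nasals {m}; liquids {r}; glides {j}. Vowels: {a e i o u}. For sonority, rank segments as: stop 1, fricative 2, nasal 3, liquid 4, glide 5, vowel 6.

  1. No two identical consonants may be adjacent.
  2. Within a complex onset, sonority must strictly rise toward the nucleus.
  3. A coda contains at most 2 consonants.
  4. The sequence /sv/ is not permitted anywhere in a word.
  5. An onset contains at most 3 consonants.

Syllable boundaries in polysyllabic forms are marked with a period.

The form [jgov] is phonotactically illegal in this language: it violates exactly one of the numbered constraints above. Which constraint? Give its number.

[jgov]: syllable 1 onset /jg/: /j/ (glide, 5) → /g/ (stop, 1) does not rise.
This is a violation of constraint 2: "Within a complex onset, sonority must strictly rise toward the nucleus."
The remaining constraints (1, 3, 4, 5) are satisfied.

2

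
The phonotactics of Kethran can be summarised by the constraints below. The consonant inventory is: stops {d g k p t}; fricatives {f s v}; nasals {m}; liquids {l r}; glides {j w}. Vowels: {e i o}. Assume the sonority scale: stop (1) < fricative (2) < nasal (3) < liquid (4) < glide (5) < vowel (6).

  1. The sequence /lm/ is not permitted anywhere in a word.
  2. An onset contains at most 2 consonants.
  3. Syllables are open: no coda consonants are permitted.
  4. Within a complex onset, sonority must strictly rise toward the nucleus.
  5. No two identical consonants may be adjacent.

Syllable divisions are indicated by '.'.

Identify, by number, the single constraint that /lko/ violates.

4

/lko/: syllable 1 onset /lk/: /l/ (liquid, 4) → /k/ (stop, 1) does not rise.
This is a violation of constraint 4: "Within a complex onset, sonority must strictly rise toward the nucleus."
The remaining constraints (1, 2, 3, 5) are satisfied.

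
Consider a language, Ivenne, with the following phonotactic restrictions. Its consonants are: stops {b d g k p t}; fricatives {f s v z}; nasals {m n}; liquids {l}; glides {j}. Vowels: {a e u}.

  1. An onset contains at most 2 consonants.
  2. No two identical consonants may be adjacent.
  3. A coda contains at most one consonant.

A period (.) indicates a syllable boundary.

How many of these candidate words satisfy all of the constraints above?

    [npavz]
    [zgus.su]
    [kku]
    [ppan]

0

[npavz] — violates constraint 3: syllable 1 coda /vz/ has 2 consonants (> 1) → not permitted
[zgus.su] — violates constraint 2: adjacent identical consonants /ss/ → not permitted
[kku] — violates constraint 2: adjacent identical consonants /kk/ → not permitted
[ppan] — violates constraint 2: adjacent identical consonants /pp/ → not permitted
No form is permitted → 0.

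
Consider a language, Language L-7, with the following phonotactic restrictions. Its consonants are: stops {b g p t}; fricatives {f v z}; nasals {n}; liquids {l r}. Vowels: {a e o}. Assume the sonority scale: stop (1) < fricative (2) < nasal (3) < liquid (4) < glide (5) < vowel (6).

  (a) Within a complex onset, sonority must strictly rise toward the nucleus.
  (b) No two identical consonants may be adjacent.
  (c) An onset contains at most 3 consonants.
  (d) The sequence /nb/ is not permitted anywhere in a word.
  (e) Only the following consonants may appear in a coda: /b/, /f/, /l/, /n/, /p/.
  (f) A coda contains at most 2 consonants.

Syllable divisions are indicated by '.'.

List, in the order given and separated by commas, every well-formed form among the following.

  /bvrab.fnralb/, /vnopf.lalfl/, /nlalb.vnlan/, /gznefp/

/bvrab.fnralb/ — σ1 onset /bvr/ (1→2→4 rises), coda /b/ ok; σ2 onset /fnr/ (2→3→4 rises), coda /lb/ (2C) ok → well-formed
/vnopf.lalfl/ — violates constraint (f): syllable 2 coda /lfl/ has 3 consonants (> 2) → ill-formed
/nlalb.vnlan/ — σ1 onset /nl/ (3→4 rises), coda /lb/ (2C) ok; σ2 onset /vnl/ (2→3→4 rises), coda /n/ ok → well-formed
/gznefp/ — σ1 onset /gzn/ (1→2→3 rises), coda /fp/ (2C) ok → well-formed

/bvrab.fnralb/, /nlalb.vnlan/, /gznefp/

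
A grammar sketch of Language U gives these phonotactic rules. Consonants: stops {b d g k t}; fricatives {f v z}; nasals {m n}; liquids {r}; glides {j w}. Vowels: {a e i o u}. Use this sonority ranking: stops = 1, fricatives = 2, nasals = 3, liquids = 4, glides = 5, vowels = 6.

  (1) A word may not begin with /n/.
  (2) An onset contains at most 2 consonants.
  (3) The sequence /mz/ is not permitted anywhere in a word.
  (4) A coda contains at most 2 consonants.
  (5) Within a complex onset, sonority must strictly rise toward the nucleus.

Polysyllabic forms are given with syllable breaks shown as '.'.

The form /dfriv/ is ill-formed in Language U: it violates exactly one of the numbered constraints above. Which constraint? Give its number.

/dfriv/: syllable 1 onset /dfr/ has 3 consonants (> 2).
This is a violation of constraint 2: "An onset contains at most 2 consonants."
The remaining constraints (1, 3, 4, 5) are satisfied.

2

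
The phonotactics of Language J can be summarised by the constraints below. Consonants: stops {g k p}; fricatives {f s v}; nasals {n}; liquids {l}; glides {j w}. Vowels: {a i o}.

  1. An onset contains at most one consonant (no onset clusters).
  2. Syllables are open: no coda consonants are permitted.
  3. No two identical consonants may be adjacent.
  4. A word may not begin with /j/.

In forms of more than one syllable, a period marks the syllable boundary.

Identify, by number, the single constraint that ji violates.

ji: word begins with /j/.
This is a violation of constraint 4: "A word may not begin with /j/."
The remaining constraints (1, 2, 3) are satisfied.

4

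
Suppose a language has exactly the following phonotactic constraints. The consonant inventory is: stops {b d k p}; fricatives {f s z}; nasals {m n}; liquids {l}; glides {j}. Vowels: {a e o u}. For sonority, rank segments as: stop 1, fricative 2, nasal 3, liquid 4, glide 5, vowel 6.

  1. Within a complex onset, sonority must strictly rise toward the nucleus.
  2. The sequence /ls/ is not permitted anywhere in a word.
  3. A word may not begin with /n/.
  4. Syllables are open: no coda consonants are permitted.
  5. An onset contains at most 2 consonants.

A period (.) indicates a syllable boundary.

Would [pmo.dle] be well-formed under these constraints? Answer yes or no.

[pmo.dle] — σ1 onset /pm/ (1→3 rises), coda /∅/ ok; σ2 onset /dl/ (1→4 rises), coda /∅/ ok → well-formed

yes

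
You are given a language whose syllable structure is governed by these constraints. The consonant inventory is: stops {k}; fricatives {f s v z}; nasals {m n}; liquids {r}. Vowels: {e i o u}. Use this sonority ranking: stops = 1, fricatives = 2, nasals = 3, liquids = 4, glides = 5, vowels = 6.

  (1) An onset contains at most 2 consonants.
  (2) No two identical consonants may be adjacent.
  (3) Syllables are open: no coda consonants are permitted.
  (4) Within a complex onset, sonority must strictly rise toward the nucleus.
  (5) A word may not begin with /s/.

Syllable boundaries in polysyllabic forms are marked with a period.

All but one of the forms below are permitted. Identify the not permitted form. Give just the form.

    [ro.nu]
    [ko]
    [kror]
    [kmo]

[ro.nu] — σ1 onset /r/, coda /∅/ ok; σ2 onset /n/, coda /∅/ ok → permitted
[ko] — σ1 onset /k/, coda /∅/ ok → permitted
[kror] — violates constraint 3: syllable 1 coda /r/ has 1 consonant (> 0) → not permitted
[kmo] — σ1 onset /km/ (1→3 rises), coda /∅/ ok → permitted

[kror]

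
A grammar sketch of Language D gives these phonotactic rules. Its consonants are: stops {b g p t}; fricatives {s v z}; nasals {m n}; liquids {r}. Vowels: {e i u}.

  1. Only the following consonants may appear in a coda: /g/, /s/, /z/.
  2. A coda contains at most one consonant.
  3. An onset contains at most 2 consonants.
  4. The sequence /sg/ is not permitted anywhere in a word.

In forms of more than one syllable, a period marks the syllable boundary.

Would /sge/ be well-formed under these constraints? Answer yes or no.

no

/sge/ — violates constraint 4: contains banned sequence /sg/ → ill-formed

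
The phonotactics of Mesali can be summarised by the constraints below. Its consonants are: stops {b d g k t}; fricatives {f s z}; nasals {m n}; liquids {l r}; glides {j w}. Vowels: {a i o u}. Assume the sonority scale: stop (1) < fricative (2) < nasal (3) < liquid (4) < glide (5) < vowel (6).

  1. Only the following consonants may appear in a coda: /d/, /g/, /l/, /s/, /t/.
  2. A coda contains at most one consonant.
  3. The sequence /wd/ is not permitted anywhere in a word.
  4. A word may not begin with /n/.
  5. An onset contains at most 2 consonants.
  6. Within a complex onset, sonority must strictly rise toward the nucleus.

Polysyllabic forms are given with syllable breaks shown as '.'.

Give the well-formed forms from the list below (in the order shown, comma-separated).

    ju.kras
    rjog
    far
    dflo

ju.kras, rjog

ju.kras — σ1 onset /j/, coda /∅/ ok; σ2 onset /kr/ (1→4 rises), coda /s/ ok → well-formed
rjog — σ1 onset /rj/ (4→5 rises), coda /g/ ok → well-formed
far — violates constraint 1: syllable 1 coda contains /r/, which is not a licensed coda consonant → ill-formed
dflo — violates constraint 5: syllable 1 onset /dfl/ has 3 consonants (> 2) → ill-formed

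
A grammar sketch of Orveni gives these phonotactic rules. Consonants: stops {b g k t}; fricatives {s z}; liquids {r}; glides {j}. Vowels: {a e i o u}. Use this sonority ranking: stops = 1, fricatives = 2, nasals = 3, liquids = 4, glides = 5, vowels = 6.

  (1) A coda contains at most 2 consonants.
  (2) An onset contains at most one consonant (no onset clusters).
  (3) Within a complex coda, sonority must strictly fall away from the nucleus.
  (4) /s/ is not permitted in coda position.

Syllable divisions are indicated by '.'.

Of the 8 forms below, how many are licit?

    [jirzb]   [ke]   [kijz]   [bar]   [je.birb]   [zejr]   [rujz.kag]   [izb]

[jirzb] — violates constraint 1: syllable 1 coda /rzb/ has 3 consonants (> 2) → illicit
[ke] — σ1 onset /k/, coda /∅/ ok → licit
[kijz] — σ1 onset /k/, coda /jz/ (5→2 falls) ok → licit
[bar] — σ1 onset /b/, coda /r/ ok → licit
[je.birb] — σ1 onset /j/, coda /∅/ ok; σ2 onset /b/, coda /rb/ (4→1 falls) ok → licit
[zejr] — σ1 onset /z/, coda /jr/ (5→4 falls) ok → licit
[rujz.kag] — σ1 onset /r/, coda /jz/ (5→2 falls) ok; σ2 onset /k/, coda /g/ ok → licit
[izb] — σ1 onset /∅/, coda /zb/ (2→1 falls) ok → licit
Licit: [ke], [kijz], [bar], [je.birb], [zejr], [rujz.kag], [izb] → 7.

7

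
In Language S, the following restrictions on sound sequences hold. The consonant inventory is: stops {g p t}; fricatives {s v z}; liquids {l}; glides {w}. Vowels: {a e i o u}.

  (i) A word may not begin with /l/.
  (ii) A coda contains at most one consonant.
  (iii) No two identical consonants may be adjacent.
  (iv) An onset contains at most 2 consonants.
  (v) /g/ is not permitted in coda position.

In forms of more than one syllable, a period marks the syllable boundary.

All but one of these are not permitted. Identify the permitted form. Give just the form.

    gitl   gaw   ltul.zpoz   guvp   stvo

gitl — violates constraint (ii): syllable 1 coda /tl/ has 2 consonants (> 1) → not permitted
gaw — σ1 onset /g/, coda /w/ ok → permitted
ltul.zpoz — violates constraint (i): word begins with /l/ → not permitted
guvp — violates constraint (ii): syllable 1 coda /vp/ has 2 consonants (> 1) → not permitted
stvo — violates constraint (iv): syllable 1 onset /stv/ has 3 consonants (> 2) → not permitted

gaw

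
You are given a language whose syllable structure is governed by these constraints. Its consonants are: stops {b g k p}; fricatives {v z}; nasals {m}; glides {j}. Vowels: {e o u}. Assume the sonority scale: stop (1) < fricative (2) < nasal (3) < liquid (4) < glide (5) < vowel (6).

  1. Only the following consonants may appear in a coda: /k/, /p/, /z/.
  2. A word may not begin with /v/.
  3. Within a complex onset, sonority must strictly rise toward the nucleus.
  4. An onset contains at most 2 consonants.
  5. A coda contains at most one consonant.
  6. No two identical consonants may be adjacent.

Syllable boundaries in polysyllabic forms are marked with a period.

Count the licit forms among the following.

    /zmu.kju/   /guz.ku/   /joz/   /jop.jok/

4

/zmu.kju/ — σ1 onset /zm/ (2→3 rises), coda /∅/ ok; σ2 onset /kj/ (1→5 rises), coda /∅/ ok → licit
/guz.ku/ — σ1 onset /g/, coda /z/ ok; σ2 onset /k/, coda /∅/ ok → licit
/joz/ — σ1 onset /j/, coda /z/ ok → licit
/jop.jok/ — σ1 onset /j/, coda /p/ ok; σ2 onset /j/, coda /k/ ok → licit
Licit: /zmu.kju/, /guz.ku/, /joz/, /jop.jok/ → 4.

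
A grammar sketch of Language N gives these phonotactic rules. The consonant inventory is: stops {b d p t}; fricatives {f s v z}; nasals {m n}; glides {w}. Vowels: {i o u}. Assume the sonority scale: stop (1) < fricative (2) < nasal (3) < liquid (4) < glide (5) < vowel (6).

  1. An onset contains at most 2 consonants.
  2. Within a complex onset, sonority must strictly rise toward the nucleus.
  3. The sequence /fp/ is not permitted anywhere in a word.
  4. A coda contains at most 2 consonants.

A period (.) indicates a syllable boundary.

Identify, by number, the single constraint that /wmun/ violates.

/wmun/: syllable 1 onset /wm/: /w/ (glide, 5) → /m/ (nasal, 3) does not rise.
This is a violation of constraint 2: "Within a complex onset, sonority must strictly rise toward the nucleus."
The remaining constraints (1, 3, 4) are satisfied.

2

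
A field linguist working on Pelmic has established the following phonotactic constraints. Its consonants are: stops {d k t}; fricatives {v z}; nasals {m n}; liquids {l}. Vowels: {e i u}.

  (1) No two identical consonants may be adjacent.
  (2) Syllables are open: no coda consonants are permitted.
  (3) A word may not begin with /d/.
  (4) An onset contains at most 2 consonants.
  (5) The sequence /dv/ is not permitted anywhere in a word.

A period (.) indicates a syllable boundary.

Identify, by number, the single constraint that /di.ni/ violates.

3

/di.ni/: word begins with /d/.
This is a violation of constraint 3: "A word may not begin with /d/."
The remaining constraints (1, 2, 4, 5) are satisfied.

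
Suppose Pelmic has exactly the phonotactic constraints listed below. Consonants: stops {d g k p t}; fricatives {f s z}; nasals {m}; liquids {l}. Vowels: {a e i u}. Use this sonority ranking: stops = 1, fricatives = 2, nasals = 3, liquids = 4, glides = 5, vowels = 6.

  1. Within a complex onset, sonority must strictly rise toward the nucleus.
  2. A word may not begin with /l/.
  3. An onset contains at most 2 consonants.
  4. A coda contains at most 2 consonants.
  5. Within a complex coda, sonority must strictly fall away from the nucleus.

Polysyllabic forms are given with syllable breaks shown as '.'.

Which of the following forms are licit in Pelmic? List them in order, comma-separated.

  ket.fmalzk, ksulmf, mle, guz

mle, guz

ket.fmalzk — violates constraint 4: syllable 2 coda /lzk/ has 3 consonants (> 2) → illicit
ksulmf — violates constraint 4: syllable 1 coda /lmf/ has 3 consonants (> 2) → illicit
mle — σ1 onset /ml/ (3→4 rises), coda /∅/ ok → licit
guz — σ1 onset /g/, coda /z/ ok → licit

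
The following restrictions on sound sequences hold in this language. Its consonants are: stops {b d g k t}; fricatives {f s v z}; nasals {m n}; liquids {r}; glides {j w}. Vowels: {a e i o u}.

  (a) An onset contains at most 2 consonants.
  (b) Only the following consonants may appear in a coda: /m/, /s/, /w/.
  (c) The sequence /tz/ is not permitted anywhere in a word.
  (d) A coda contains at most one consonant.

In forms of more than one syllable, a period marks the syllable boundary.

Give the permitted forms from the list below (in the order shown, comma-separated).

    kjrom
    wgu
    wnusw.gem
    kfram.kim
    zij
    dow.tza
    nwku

kjrom — violates constraint (a): syllable 1 onset /kjr/ has 3 consonants (> 2) → not permitted
wgu — σ1 onset /wg/ (2C), coda /∅/ ok → permitted
wnusw.gem — violates constraint (d): syllable 1 coda /sw/ has 2 consonants (> 1) → not permitted
kfram.kim — violates constraint (a): syllable 1 onset /kfr/ has 3 consonants (> 2) → not permitted
zij — violates constraint (b): syllable 1 coda contains /j/, which is not a licensed coda consonant → not permitted
dow.tza — violates constraint (c): contains banned sequence /tz/ → not permitted
nwku — violates constraint (a): syllable 1 onset /nwk/ has 3 consonants (> 2) → not permitted

wgu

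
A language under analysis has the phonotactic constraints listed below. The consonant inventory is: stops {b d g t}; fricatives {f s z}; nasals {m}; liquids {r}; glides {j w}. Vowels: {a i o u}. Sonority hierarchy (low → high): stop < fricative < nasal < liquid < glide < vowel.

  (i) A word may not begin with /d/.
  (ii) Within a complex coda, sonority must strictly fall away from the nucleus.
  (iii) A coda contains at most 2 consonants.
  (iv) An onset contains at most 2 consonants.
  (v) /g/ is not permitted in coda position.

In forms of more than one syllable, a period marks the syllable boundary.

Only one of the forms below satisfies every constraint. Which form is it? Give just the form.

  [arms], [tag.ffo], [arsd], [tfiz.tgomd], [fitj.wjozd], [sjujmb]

[tfiz.tgomd]

[arms] — violates constraint (iii): syllable 1 coda /rms/ has 3 consonants (> 2) → ill-formed
[tag.ffo] — violates constraint (v): syllable 1 coda contains /g/ → ill-formed
[arsd] — violates constraint (iii): syllable 1 coda /rsd/ has 3 consonants (> 2) → ill-formed
[tfiz.tgomd] — σ1 onset /tf/ (2C), coda /z/ ok; σ2 onset /tg/ (2C), coda /md/ (3→1 falls) ok → well-formed
[fitj.wjozd] — violates constraint (ii): syllable 1 coda /tj/: /t/ (stop, 1) → /j/ (glide, 5) does not fall → ill-formed
[sjujmb] — violates constraint (iii): syllable 1 coda /jmb/ has 3 consonants (> 2) → ill-formed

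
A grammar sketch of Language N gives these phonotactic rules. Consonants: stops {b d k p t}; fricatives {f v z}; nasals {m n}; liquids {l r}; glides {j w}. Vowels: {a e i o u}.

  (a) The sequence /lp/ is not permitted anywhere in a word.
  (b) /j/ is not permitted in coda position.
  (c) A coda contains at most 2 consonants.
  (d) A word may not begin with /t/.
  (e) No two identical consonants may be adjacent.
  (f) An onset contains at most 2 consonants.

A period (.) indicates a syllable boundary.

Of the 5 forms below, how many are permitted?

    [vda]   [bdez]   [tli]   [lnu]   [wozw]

4

[vda] — σ1 onset /vd/ (2C), coda /∅/ ok → permitted
[bdez] — σ1 onset /bd/ (2C), coda /z/ ok → permitted
[tli] — violates constraint (d): word begins with /t/ → not permitted
[lnu] — σ1 onset /ln/ (2C), coda /∅/ ok → permitted
[wozw] — σ1 onset /w/, coda /zw/ (2C) ok → permitted
Permitted: [vda], [bdez], [lnu], [wozw] → 4.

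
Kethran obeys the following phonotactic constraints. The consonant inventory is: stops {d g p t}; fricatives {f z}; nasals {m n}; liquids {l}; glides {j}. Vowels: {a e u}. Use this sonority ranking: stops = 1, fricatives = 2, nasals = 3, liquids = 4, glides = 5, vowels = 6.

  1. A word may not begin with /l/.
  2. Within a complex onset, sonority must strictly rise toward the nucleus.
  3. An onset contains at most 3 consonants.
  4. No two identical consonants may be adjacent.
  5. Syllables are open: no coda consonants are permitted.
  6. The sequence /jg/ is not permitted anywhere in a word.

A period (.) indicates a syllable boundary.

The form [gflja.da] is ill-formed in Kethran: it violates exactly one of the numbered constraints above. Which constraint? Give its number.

3

[gflja.da]: syllable 1 onset /gflj/ has 4 consonants (> 3).
This is a violation of constraint 3: "An onset contains at most 3 consonants."
The remaining constraints (1, 2, 4, 5, 6) are satisfied.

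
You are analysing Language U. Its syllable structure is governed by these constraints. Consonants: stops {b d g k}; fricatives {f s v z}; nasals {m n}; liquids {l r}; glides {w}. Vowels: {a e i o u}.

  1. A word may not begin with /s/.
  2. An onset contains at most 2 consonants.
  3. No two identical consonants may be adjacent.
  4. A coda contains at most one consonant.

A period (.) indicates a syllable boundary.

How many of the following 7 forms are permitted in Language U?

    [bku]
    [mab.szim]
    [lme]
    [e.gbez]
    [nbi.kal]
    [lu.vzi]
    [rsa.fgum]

7

[bku] — σ1 onset /bk/ (2C), coda /∅/ ok → permitted
[mab.szim] — σ1 onset /m/, coda /b/ ok; σ2 onset /sz/ (2C), coda /m/ ok → permitted
[lme] — σ1 onset /lm/ (2C), coda /∅/ ok → permitted
[e.gbez] — σ1 onset /∅/, coda /∅/ ok; σ2 onset /gb/ (2C), coda /z/ ok → permitted
[nbi.kal] — σ1 onset /nb/ (2C), coda /∅/ ok; σ2 onset /k/, coda /l/ ok → permitted
[lu.vzi] — σ1 onset /l/, coda /∅/ ok; σ2 onset /vz/ (2C), coda /∅/ ok → permitted
[rsa.fgum] — σ1 onset /rs/ (2C), coda /∅/ ok; σ2 onset /fg/ (2C), coda /m/ ok → permitted
Permitted: [bku], [mab.szim], [lme], [e.gbez], [nbi.kal], [lu.vzi], [rsa.fgum] → 7.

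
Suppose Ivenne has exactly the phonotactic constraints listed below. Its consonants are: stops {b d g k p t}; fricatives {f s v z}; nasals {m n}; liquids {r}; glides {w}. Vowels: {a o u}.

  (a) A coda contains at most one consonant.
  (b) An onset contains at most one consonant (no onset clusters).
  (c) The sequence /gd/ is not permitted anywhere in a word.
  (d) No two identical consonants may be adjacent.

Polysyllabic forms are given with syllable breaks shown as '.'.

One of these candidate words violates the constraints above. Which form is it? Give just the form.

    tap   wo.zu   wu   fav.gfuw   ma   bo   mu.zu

fav.gfuw

tap — σ1 onset /t/, coda /p/ ok → well-formed
wo.zu — σ1 onset /w/, coda /∅/ ok; σ2 onset /z/, coda /∅/ ok → well-formed
wu — σ1 onset /w/, coda /∅/ ok → well-formed
fav.gfuw — violates constraint (b): syllable 2 onset /gf/ has 2 consonants (> 1) → ill-formed
ma — σ1 onset /m/, coda /∅/ ok → well-formed
bo — σ1 onset /b/, coda /∅/ ok → well-formed
mu.zu — σ1 onset /m/, coda /∅/ ok; σ2 onset /z/, coda /∅/ ok → well-formed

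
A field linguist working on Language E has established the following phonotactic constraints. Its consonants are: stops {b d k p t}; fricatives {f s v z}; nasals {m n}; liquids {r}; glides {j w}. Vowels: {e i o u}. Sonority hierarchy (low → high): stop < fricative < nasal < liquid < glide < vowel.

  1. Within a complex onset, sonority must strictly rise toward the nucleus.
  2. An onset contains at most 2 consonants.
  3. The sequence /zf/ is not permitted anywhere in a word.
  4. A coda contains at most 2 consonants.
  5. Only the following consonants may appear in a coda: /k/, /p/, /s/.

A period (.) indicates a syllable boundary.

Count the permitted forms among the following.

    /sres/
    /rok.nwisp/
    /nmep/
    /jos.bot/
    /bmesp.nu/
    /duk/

4

/sres/ — σ1 onset /sr/ (2→4 rises), coda /s/ ok → permitted
/rok.nwisp/ — σ1 onset /r/, coda /k/ ok; σ2 onset /nw/ (3→5 rises), coda /sp/ (2C) ok → permitted
/nmep/ — violates constraint 1: syllable 1 onset /nm/: /n/ (nasal, 3) → /m/ (nasal, 3) does not rise → not permitted
/jos.bot/ — violates constraint 5: syllable 2 coda contains /t/, which is not a licensed coda consonant → not permitted
/bmesp.nu/ — σ1 onset /bm/ (1→3 rises), coda /sp/ (2C) ok; σ2 onset /n/, coda /∅/ ok → permitted
/duk/ — σ1 onset /d/, coda /k/ ok → permitted
Permitted: /sres/, /rok.nwisp/, /bmesp.nu/, /duk/ → 4.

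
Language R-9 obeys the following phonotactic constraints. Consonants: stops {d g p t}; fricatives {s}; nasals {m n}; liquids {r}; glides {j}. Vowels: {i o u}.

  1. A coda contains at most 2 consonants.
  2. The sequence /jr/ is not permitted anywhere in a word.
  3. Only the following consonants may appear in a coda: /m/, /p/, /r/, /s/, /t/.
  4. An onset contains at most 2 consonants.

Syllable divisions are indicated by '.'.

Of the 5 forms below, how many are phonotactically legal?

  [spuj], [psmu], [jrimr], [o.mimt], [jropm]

1

[spuj] — violates constraint 3: syllable 1 coda contains /j/, which is not a licensed coda consonant → phonotactically illegal
[psmu] — violates constraint 4: syllable 1 onset /psm/ has 3 consonants (> 2) → phonotactically illegal
[jrimr] — violates constraint 2: contains banned sequence /jr/ → phonotactically illegal
[o.mimt] — σ1 onset /∅/, coda /∅/ ok; σ2 onset /m/, coda /mt/ (2C) ok → phonotactically legal
[jropm] — violates constraint 2: contains banned sequence /jr/ → phonotactically illegal
Phonotactically legal: [o.mimt] → 1.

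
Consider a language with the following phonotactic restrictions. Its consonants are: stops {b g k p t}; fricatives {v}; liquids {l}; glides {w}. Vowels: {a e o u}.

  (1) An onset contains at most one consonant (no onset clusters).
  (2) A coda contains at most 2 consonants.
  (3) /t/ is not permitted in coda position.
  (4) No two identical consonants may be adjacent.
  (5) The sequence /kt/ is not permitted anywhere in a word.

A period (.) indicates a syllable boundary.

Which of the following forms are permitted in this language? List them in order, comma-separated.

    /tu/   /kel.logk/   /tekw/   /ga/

/tu/, /tekw/, /ga/

/tu/ — σ1 onset /t/, coda /∅/ ok → permitted
/kel.logk/ — violates constraint 4: adjacent identical consonants /ll/ → not permitted
/tekw/ — σ1 onset /t/, coda /kw/ (2C) ok → permitted
/ga/ — σ1 onset /g/, coda /∅/ ok → permitted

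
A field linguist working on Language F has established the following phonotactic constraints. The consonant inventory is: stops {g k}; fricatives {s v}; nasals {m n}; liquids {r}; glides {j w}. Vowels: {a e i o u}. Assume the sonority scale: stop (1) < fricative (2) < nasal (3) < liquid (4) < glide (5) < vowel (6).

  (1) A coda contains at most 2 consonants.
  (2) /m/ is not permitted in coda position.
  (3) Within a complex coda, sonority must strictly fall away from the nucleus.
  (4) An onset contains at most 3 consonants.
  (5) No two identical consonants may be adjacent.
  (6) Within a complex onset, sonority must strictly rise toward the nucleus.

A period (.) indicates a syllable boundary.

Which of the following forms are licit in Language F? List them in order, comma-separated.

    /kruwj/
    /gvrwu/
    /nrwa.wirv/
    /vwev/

/nrwa.wirv/, /vwev/

/kruwj/ — violates constraint 3: syllable 1 coda /wj/: /w/ (glide, 5) → /j/ (glide, 5) does not fall → illicit
/gvrwu/ — violates constraint 4: syllable 1 onset /gvrw/ has 4 consonants (> 3) → illicit
/nrwa.wirv/ — σ1 onset /nrw/ (3→4→5 rises), coda /∅/ ok; σ2 onset /w/, coda /rv/ (4→2 falls) ok → licit
/vwev/ — σ1 onset /vw/ (2→5 rises), coda /v/ ok → licit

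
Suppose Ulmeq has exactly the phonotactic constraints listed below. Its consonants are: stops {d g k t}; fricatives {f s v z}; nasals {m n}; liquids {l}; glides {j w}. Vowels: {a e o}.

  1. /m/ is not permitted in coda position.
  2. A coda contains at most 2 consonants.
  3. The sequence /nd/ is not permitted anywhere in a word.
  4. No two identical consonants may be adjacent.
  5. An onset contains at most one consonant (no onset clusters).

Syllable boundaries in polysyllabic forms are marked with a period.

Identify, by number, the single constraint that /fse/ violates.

5

/fse/: syllable 1 onset /fs/ has 2 consonants (> 1).
This is a violation of constraint 5: "An onset contains at most one consonant (no onset clusters)."
The remaining constraints (1, 2, 3, 4) are satisfied.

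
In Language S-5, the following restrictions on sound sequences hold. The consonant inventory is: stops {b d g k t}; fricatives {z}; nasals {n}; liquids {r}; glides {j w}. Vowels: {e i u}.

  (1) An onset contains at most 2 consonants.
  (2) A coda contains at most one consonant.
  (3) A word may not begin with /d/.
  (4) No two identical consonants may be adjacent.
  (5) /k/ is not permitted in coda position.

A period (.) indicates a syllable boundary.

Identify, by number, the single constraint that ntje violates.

ntje: syllable 1 onset /ntj/ has 3 consonants (> 2).
This is a violation of constraint 1: "An onset contains at most 2 consonants."
The remaining constraints (2, 3, 4, 5) are satisfied.

1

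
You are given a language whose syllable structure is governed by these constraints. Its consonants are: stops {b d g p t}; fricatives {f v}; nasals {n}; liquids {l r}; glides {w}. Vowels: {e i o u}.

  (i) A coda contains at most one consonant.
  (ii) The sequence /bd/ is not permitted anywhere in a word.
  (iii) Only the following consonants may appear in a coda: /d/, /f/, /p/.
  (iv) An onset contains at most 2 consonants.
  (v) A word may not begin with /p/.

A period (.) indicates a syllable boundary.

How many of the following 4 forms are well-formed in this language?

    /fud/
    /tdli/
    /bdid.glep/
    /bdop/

/fud/ — σ1 onset /f/, coda /d/ ok → well-formed
/tdli/ — violates constraint (iv): syllable 1 onset /tdl/ has 3 consonants (> 2) → ill-formed
/bdid.glep/ — violates constraint (ii): contains banned sequence /bd/ → ill-formed
/bdop/ — violates constraint (ii): contains banned sequence /bd/ → ill-formed
Well-formed: /fud/ → 1.

1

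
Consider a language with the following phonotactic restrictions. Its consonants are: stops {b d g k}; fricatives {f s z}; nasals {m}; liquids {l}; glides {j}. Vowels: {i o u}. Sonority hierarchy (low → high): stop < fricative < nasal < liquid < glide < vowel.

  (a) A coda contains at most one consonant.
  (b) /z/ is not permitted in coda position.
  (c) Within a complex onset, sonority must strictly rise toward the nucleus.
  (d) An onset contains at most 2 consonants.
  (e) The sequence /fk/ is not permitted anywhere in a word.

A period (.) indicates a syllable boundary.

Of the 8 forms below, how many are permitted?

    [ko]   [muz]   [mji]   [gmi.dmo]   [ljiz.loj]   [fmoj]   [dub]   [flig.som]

[ko] — σ1 onset /k/, coda /∅/ ok → permitted
[muz] — violates constraint (b): syllable 1 coda contains /z/ → not permitted
[mji] — σ1 onset /mj/ (3→5 rises), coda /∅/ ok → permitted
[gmi.dmo] — σ1 onset /gm/ (1→3 rises), coda /∅/ ok; σ2 onset /dm/ (1→3 rises), coda /∅/ ok → permitted
[ljiz.loj] — violates constraint (b): syllable 1 coda contains /z/ → not permitted
[fmoj] — σ1 onset /fm/ (2→3 rises), coda /j/ ok → permitted
[dub] — σ1 onset /d/, coda /b/ ok → permitted
[flig.som] — σ1 onset /fl/ (2→4 rises), coda /g/ ok; σ2 onset /s/, coda /m/ ok → permitted
Permitted: [ko], [mji], [gmi.dmo], [fmoj], [dub], [flig.som] → 6.

6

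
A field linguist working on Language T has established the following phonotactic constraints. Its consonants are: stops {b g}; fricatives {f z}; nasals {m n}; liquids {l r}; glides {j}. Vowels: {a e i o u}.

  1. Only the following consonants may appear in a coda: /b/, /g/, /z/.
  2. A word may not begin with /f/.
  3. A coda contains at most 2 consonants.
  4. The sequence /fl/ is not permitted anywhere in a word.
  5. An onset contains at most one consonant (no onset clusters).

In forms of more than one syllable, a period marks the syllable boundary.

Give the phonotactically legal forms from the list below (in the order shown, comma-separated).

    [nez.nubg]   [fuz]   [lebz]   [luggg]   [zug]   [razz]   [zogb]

[nez.nubg] — σ1 onset /n/, coda /z/ ok; σ2 onset /n/, coda /bg/ (2C) ok → phonotactically legal
[fuz] — violates constraint 2: word begins with /f/ → phonotactically illegal
[lebz] — σ1 onset /l/, coda /bz/ (2C) ok → phonotactically legal
[luggg] — violates constraint 3: syllable 1 coda /ggg/ has 3 consonants (> 2) → phonotactically illegal
[zug] — σ1 onset /z/, coda /g/ ok → phonotactically legal
[razz] — σ1 onset /r/, coda /zz/ (2C) ok → phonotactically legal
[zogb] — σ1 onset /z/, coda /gb/ (2C) ok → phonotactically legal

[nez.nubg], [lebz], [zug], [razz], [zogb]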